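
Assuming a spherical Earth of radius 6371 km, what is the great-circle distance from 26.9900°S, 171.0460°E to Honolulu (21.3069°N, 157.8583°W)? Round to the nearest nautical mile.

3417 nmi

Δλ = -157.8583 − 171.0460 = -328.9043°; wrapped into (−180°, 180°]: 31.0957°.
Δφ = 21.3069 − -26.9900 = 48.2969°.
a = sin²(Δφ/2) + cos φ₁ · cos φ₂ · sin²(Δλ/2) = 0.227010.
c = 2·atan2(√a, √(1−a)) = 0.99324 rad → d = 6371·c ≈ 6327.93 km ≈ 3416.81 nmi.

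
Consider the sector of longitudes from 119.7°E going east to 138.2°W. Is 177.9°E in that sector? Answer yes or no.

Band width going east from +119.7° to -138.2°: ((-138.2 − 119.7) mod 360) = 102.1°.
Offset of +177.9° east of the west edge: ((177.9 − 119.7) mod 360) = 58.2°.
58.2° ≤ 102.1° ⇒ inside.

Yes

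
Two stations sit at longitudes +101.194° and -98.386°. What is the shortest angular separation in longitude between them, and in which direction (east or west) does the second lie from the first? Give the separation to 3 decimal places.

160.420° east

Raw difference: -98.386 − 101.194 = -199.58°.
Normalise into (−180°, 180°]: -199.58° + 360° = 160.42°.
Positive ⇒ the second point lies to the east; separation 160.420°.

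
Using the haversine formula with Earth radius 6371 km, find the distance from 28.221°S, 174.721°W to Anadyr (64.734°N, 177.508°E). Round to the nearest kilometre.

10358 km

Δλ = 177.508 − -174.721 = 352.229°; wrapped into (−180°, 180°]: -7.771°.
Δφ = 64.734 − -28.221 = 92.955°.
a = sin²(Δφ/2) + cos φ₁ · cos φ₂ · sin²(Δλ/2) = 0.527503.
c = 2·atan2(√a, √(1−a)) = 1.62583 rad → d = 6371·c ≈ 10358.16 km.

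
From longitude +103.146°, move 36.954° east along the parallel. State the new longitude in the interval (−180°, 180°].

Start at +103.146°; shift +36.954° → +140.100°.
+140.100° already lies in (−180°, 180°].

+140.100°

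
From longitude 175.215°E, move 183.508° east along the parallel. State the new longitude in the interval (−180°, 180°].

1.277°W

Start at +175.215°; shift +183.508° → +358.723°.
+358.723° lies outside (−180°, 180°]; subtract 360° → -1.277°.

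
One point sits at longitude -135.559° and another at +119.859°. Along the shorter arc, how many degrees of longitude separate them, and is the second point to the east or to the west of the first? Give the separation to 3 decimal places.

Raw difference: 119.859 − -135.559 = 255.418°.
Normalise into (−180°, 180°]: 255.418° − 360° = -104.582°.
Negative ⇒ the second point lies to the west; separation 104.582°.

104.582° west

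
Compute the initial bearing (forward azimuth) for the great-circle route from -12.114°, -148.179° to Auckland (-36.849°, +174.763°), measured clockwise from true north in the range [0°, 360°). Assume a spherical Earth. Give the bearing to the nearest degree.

Δλ = 174.763 − -148.179 = 322.942°; wrapped into (−180°, 180°]: -37.058°.
θ = atan2( sin Δλ · cos φ₂ , cos φ₁ · sin φ₂ − sin φ₁ · cos φ₂ · cos Δλ )
  = atan2(-0.48223, -0.45234) = -133.168° → normalised to [0°, 360°): 226.832°.

227°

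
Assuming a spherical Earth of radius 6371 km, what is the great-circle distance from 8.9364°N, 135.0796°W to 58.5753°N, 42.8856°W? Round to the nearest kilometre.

9287 km

Δλ = -42.8856 − -135.0796 = 92.1940°.
Δφ = 58.5753 − 8.9364 = 49.6389°.
a = sin²(Δφ/2) + cos φ₁ · cos φ₂ · sin²(Δλ/2) = 0.443582.
c = 2·atan2(√a, √(1−a)) = 1.45772 rad → d = 6371·c ≈ 9287.13 km.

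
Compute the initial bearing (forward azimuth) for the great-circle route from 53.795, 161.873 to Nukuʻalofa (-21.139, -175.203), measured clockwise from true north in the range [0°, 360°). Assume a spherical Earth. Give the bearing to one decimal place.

158.2°

Δλ = -175.203 − 161.873 = -337.076°; wrapped into (−180°, 180°]: 22.924°.
θ = atan2( sin Δλ · cos φ₂ , cos φ₁ · sin φ₂ − sin φ₁ · cos φ₂ · cos Δλ )
  = atan2(0.36330, -0.90619) = 158.154° → normalised to [0°, 360°): 158.154°.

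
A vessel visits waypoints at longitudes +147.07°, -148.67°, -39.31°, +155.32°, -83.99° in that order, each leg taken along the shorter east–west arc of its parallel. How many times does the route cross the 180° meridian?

Leg 1: +147.07° → -148.67°, shortest Δλ = 64.26° (east) — crosses 180°.
Leg 2: -148.67° → -39.31°, shortest Δλ = 109.36° (east) — does not cross 180°.
Leg 3: -39.31° → +155.32°, shortest Δλ = -165.37° (west) — crosses 180°.
Leg 4: +155.32° → -83.99°, shortest Δλ = 120.69° (east) — crosses 180°.
Total crossings: 3.

3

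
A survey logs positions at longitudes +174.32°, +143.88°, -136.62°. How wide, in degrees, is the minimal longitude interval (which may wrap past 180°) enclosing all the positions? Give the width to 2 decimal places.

Sort the longitudes: -136.62°, +143.88°, +174.32°.
Eastward gaps between consecutive values (wrapping around): 280.50°, 30.44°, 49.06°.
Largest gap = 280.50° ⇒ minimal covering band is its complement: 360° − 280.50° = 79.50°.
Band runs from +143.88° eastward to -136.62°, crossing the antimeridian.

79.50°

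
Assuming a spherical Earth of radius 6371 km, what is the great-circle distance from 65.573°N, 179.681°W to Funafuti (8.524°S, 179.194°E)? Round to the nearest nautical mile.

Δλ = 179.194 − -179.681 = 358.875°; wrapped into (−180°, 180°]: -1.125°.
Δφ = -8.524 − 65.573 = -74.097°.
a = sin²(Δφ/2) + cos φ₁ · cos φ₂ · sin²(Δλ/2) = 0.363035.
c = 2·atan2(√a, √(1−a)) = 1.29332 rad → d = 6371·c ≈ 8239.73 km ≈ 4449.10 nmi.

4449 nmi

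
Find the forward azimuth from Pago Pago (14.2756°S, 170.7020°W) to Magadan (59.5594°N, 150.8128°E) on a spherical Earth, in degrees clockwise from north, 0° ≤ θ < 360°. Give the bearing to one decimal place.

Δλ = 150.8128 − -170.7020 = 321.5148°; wrapped into (−180°, 180°]: -38.4852°.
θ = atan2( sin Δλ · cos φ₂ , cos φ₁ · sin φ₂ − sin φ₁ · cos φ₂ · cos Δλ )
  = atan2(-0.31529, 0.93332) = -18.666° → normalised to [0°, 360°): 341.334°.

341.3°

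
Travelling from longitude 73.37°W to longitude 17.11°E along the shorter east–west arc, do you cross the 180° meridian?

Signed shortest Δλ = ((17.11 − -73.37 + 180) mod 360) − 180 = 90.48°.
Going east by 90.48° from -73.37° reaches +17.11° without touching 180°.

No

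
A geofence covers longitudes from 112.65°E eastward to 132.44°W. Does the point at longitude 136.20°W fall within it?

Yes

Band width going east from +112.65° to -132.44°: ((-132.44 − 112.65) mod 360) = 114.91°.
Offset of -136.20° east of the west edge: ((-136.20 − 112.65) mod 360) = 111.15°.
111.15° ≤ 114.91° ⇒ inside.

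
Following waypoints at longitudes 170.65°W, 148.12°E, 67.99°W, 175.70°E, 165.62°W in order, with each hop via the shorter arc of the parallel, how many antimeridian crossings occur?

Leg 1: -170.65° → +148.12°, shortest Δλ = -41.23° (west) — crosses 180°.
Leg 2: +148.12° → -67.99°, shortest Δλ = 143.89° (east) — crosses 180°.
Leg 3: -67.99° → +175.70°, shortest Δλ = -116.31° (west) — crosses 180°.
Leg 4: +175.70° → -165.62°, shortest Δλ = 18.68° (east) — crosses 180°.
Total crossings: 4.

4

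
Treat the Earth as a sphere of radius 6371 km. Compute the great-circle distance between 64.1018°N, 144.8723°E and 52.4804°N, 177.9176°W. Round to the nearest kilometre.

2477 km

Δλ = -177.9176 − 144.8723 = -322.7899°; wrapped into (−180°, 180°]: 37.2101°.
Δφ = 52.4804 − 64.1018 = -11.6214°.
a = sin²(Δφ/2) + cos φ₁ · cos φ₂ · sin²(Δλ/2) = 0.037327.
c = 2·atan2(√a, √(1−a)) = 0.38885 rad → d = 6371·c ≈ 2477.34 km.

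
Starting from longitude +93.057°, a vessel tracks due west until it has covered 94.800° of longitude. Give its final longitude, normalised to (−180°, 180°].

-1.743°

Start at +93.057°; shift −94.800° → -1.743°.
-1.743° already lies in (−180°, 180°].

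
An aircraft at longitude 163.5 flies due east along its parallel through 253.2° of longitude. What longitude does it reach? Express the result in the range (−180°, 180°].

+56.7°

Start at +163.5°; shift +253.2° → +416.7°.
+416.7° lies outside (−180°, 180°]; subtract 360° → +56.7°.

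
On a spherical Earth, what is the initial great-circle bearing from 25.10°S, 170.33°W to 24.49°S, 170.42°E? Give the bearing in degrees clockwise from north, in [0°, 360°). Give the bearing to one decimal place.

267.9°

Δλ = 170.42 − -170.33 = 340.75°; wrapped into (−180°, 180°]: -19.25°.
θ = atan2( sin Δλ · cos φ₂ , cos φ₁ · sin φ₂ − sin φ₁ · cos φ₂ · cos Δλ )
  = atan2(-0.30003, -0.01094) = -92.088° → normalised to [0°, 360°): 267.912°.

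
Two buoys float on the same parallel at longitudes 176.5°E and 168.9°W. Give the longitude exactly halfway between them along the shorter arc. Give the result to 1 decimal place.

Signed shortest Δλ from +176.5° to -168.9° is +14.6°.
Midpoint longitude = +176.5° + (+14.6°)/2 = +176.5° + 7.3° = +183.8°.
Normalise into (−180°, 180°]: -176.2°.
(The naïve average (+176.5 + -168.9)/2 = 3.8° is on the wrong side of the globe.)

176.2°W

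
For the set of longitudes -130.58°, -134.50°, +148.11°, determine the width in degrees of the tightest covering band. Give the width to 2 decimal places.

81.31°

Sort the longitudes: -134.50°, -130.58°, +148.11°.
Eastward gaps between consecutive values (wrapping around): 3.92°, 278.69°, 77.39°.
Largest gap = 278.69° ⇒ minimal covering band is its complement: 360° − 278.69° = 81.31°.
Band runs from +148.11° eastward to -130.58°, crossing the antimeridian.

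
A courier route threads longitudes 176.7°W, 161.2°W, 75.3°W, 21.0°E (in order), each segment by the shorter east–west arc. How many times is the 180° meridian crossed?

0

Leg 1: -176.7° → -161.2°, shortest Δλ = 15.5° (east) — does not cross 180°.
Leg 2: -161.2° → -75.3°, shortest Δλ = 85.9° (east) — does not cross 180°.
Leg 3: -75.3° → +21.0°, shortest Δλ = 96.3° (east) — does not cross 180°.
Total crossings: 0.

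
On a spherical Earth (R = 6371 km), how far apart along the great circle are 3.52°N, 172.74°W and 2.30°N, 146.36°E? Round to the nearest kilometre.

4544 km

Δλ = 146.36 − -172.74 = 319.10°; wrapped into (−180°, 180°]: -40.90°.
Δφ = 2.30 − 3.52 = -1.22°.
a = sin²(Δφ/2) + cos φ₁ · cos φ₂ · sin²(Δλ/2) = 0.121858.
c = 2·atan2(√a, √(1−a)) = 0.71318 rad → d = 6371·c ≈ 4543.68 km.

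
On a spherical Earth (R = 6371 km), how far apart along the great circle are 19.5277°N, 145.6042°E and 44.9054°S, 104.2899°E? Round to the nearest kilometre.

Δλ = 104.2899 − 145.6042 = -41.3143°.
Δφ = -44.9054 − 19.5277 = -64.4331°.
a = sin²(Δφ/2) + cos φ₁ · cos φ₂ · sin²(Δλ/2) = 0.367292.
c = 2·atan2(√a, √(1−a)) = 1.30216 rad → d = 6371·c ≈ 8296.07 km.

8296 km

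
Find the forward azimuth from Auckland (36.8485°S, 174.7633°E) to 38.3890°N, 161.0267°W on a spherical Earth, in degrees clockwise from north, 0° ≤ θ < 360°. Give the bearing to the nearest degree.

19°

Δλ = -161.0267 − 174.7633 = -335.7900°; wrapped into (−180°, 180°]: 24.2100°.
θ = atan2( sin Δλ · cos φ₂ , cos φ₁ · sin φ₂ − sin φ₁ · cos φ₂ · cos Δλ )
  = atan2(0.32143, 0.92565) = 19.149° → normalised to [0°, 360°): 19.149°.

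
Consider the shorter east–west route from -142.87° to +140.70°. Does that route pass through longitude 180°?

Yes

Naïve |140.70 − -142.87| = 283.57° > 180°, so the shorter arc goes the other way round — across 180°.
Signed shortest Δλ = ((140.70 − -142.87 + 180) mod 360) − 180 = -76.43°.
Going west by 76.43° from -142.87° passes through 180° before reaching +140.70°.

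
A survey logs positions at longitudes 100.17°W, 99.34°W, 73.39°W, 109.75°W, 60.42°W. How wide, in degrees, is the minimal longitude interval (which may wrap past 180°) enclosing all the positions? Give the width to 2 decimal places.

49.33°

Sort the longitudes: -109.75°, -100.17°, -99.34°, -73.39°, -60.42°.
Eastward gaps between consecutive values (wrapping around): 9.58°, 0.83°, 25.95°, 12.97°, 310.67°.
Largest gap = 310.67° ⇒ minimal covering band is its complement: 360° − 310.67° = 49.33°.
Band runs from -109.75° eastward to -60.42°.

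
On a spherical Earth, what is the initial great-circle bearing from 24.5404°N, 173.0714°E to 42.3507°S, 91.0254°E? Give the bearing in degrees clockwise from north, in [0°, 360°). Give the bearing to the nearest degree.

Δλ = 91.0254 − 173.0714 = -82.0460°.
θ = atan2( sin Δλ · cos φ₂ , cos φ₁ · sin φ₂ − sin φ₁ · cos φ₂ · cos Δλ )
  = atan2(-0.73193, -0.65529) = -131.838° → normalised to [0°, 360°): 228.162°.

228°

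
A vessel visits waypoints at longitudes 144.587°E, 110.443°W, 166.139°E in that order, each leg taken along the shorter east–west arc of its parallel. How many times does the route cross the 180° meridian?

Leg 1: +144.587° → -110.443°, shortest Δλ = 104.97° (east) — crosses 180°.
Leg 2: -110.443° → +166.139°, shortest Δλ = -83.418° (west) — crosses 180°.
Total crossings: 2.

2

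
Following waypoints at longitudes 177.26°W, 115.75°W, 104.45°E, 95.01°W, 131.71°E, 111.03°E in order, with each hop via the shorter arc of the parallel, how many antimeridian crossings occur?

Leg 1: -177.26° → -115.75°, shortest Δλ = 61.51° (east) — does not cross 180°.
Leg 2: -115.75° → +104.45°, shortest Δλ = -139.8° (west) — crosses 180°.
Leg 3: +104.45° → -95.01°, shortest Δλ = 160.54° (east) — crosses 180°.
Leg 4: -95.01° → +131.71°, shortest Δλ = -133.28° (west) — crosses 180°.
Leg 5: +131.71° → +111.03°, shortest Δλ = -20.68° (west) — does not cross 180°.
Total crossings: 3.

3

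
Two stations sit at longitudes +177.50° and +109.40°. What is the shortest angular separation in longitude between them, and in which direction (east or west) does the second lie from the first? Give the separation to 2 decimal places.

Raw difference: 109.40 − 177.50 = -68.1°.
Normalise into (−180°, 180°]: -68.1° stays -68.1°.
Negative ⇒ the second point lies to the west; separation 68.10°.

68.10° west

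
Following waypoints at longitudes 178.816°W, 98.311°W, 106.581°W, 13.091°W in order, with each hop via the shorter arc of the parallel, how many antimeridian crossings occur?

Leg 1: -178.816° → -98.311°, shortest Δλ = 80.505° (east) — does not cross 180°.
Leg 2: -98.311° → -106.581°, shortest Δλ = -8.27° (west) — does not cross 180°.
Leg 3: -106.581° → -13.091°, shortest Δλ = 93.49° (east) — does not cross 180°.
Total crossings: 0.

0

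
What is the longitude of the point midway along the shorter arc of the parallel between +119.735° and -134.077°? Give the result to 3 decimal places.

+172.829°

Signed shortest Δλ from +119.735° to -134.077° is +106.188°.
Midpoint longitude = +119.735° + (+106.188°)/2 = +119.735° + 53.094° = +172.829°.
(The naïve average (+119.735 + -134.077)/2 = -7.171° is on the wrong side of the globe.)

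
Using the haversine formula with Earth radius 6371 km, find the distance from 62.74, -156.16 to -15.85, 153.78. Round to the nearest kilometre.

Δλ = 153.78 − -156.16 = 309.94°; wrapped into (−180°, 180°]: -50.06°.
Δφ = -15.85 − 62.74 = -78.59°.
a = sin²(Δφ/2) + cos φ₁ · cos φ₂ · sin²(Δλ/2) = 0.479959.
c = 2·atan2(√a, √(1−a)) = 1.53070 rad → d = 6371·c ≈ 9752.11 km.

9752 km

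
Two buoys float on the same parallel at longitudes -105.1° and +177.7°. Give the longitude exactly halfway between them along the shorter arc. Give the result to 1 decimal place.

-143.7°

Signed shortest Δλ from -105.1° to +177.7° is -77.2°.
Midpoint longitude = -105.1° + (-77.2°)/2 = -105.1° − 38.6° = -143.7°.
(The naïve average (-105.1 + +177.7)/2 = 36.3° is on the wrong side of the globe.)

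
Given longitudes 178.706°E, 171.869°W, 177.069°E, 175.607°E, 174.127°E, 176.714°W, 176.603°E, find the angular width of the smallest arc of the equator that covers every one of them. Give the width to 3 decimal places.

Sort the longitudes: -176.714°, -171.869°, +174.127°, +175.607°, +176.603°, +177.069°, +178.706°.
Eastward gaps between consecutive values (wrapping around): 4.845°, 345.996°, 1.480°, 0.996°, 0.466°, 1.637°, 4.580°.
Largest gap = 345.996° ⇒ minimal covering band is its complement: 360° − 345.996° = 14.004°.
Band runs from +174.127° eastward to -171.869°, crossing the antimeridian.

14.004°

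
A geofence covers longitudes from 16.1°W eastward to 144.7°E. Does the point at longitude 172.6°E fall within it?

Band width going east from -16.1° to +144.7°: ((144.7 − -16.1) mod 360) = 160.8°.
Offset of +172.6° east of the west edge: ((172.6 − -16.1) mod 360) = 188.7°.
188.7° > 160.8° ⇒ outside.

No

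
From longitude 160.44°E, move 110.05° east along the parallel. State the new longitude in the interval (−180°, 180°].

Start at +160.44°; shift +110.05° → +270.49°.
+270.49° lies outside (−180°, 180°]; subtract 360° → -89.51°.

89.51°W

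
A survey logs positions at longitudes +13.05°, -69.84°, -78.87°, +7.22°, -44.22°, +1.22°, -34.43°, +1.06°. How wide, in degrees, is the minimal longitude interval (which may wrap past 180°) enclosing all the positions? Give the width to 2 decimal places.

91.92°

Sort the longitudes: -78.87°, -69.84°, -44.22°, -34.43°, +1.06°, +1.22°, +7.22°, +13.05°.
Eastward gaps between consecutive values (wrapping around): 9.03°, 25.62°, 9.79°, 35.49°, 0.16°, 6.00°, 5.83°, 268.08°.
Largest gap = 268.08° ⇒ minimal covering band is its complement: 360° − 268.08° = 91.92°.
Band runs from -78.87° eastward to +13.05°.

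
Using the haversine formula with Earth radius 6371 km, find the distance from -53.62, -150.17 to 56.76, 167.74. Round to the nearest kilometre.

12854 km

Δλ = 167.74 − -150.17 = 317.91°; wrapped into (−180°, 180°]: -42.09°.
Δφ = 56.76 − -53.62 = 110.38°.
a = sin²(Δφ/2) + cos φ₁ · cos φ₂ · sin²(Δλ/2) = 0.716049.
c = 2·atan2(√a, √(1−a)) = 2.01761 rad → d = 6371·c ≈ 12854.22 km.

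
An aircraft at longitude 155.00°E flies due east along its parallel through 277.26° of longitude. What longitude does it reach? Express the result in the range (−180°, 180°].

Start at +155.00°; shift +277.26° → +432.26°.
+432.26° lies outside (−180°, 180°]; subtract 360° → +72.26°.

72.26°E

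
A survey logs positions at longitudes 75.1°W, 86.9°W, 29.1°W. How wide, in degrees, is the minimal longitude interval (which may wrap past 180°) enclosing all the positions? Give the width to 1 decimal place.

57.8°

Sort the longitudes: -86.9°, -75.1°, -29.1°.
Eastward gaps between consecutive values (wrapping around): 11.8°, 46.0°, 302.2°.
Largest gap = 302.2° ⇒ minimal covering band is its complement: 360° − 302.2° = 57.8°.
Band runs from -86.9° eastward to -29.1°.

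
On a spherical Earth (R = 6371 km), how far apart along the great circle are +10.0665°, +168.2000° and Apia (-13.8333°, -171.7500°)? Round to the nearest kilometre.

3458 km

Δλ = -171.7500 − 168.2000 = -339.9500°; wrapped into (−180°, 180°]: 20.0500°.
Δφ = -13.8333 − 10.0665 = -23.8998°.
a = sin²(Δφ/2) + cos φ₁ · cos φ₂ · sin²(Δλ/2) = 0.071844.
c = 2·atan2(√a, √(1−a)) = 0.54271 rad → d = 6371·c ≈ 3457.60 km.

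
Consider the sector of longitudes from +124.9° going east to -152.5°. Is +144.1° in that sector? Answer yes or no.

Band width going east from +124.9° to -152.5°: ((-152.5 − 124.9) mod 360) = 82.6°.
Offset of +144.1° east of the west edge: ((144.1 − 124.9) mod 360) = 19.2°.
19.2° ≤ 82.6° ⇒ inside.

Yes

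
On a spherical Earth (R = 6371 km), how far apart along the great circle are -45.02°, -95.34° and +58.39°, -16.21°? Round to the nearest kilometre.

Δλ = -16.21 − -95.34 = 79.13°.
Δφ = 58.39 − -45.02 = 103.41°.
a = sin²(Δφ/2) + cos φ₁ · cos φ₂ · sin²(Δλ/2) = 0.766270.
c = 2·atan2(√a, √(1−a)) = 2.13239 rad → d = 6371·c ≈ 13585.49 km.

13585 km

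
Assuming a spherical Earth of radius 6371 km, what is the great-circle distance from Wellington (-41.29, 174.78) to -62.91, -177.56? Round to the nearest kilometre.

Δλ = -177.56 − 174.78 = -352.34°; wrapped into (−180°, 180°]: 7.66°.
Δφ = -62.91 − -41.29 = -21.62°.
a = sin²(Δφ/2) + cos φ₁ · cos φ₂ · sin²(Δλ/2) = 0.036703.
c = 2·atan2(√a, √(1−a)) = 0.38554 rad → d = 6371·c ≈ 2456.29 km.

2456 km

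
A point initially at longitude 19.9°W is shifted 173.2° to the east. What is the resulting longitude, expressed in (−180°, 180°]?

153.3°E

Start at -19.9°; shift +173.2° → +153.3°.
+153.3° already lies in (−180°, 180°].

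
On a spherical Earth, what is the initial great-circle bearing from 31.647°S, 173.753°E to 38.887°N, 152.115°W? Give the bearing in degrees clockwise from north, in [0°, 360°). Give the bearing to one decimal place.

26.6°

Δλ = -152.115 − 173.753 = -325.868°; wrapped into (−180°, 180°]: 34.132°.
θ = atan2( sin Δλ · cos φ₂ , cos φ₁ · sin φ₂ − sin φ₁ · cos φ₂ · cos Δλ )
  = atan2(0.43675, 0.87249) = 26.592° → normalised to [0°, 360°): 26.592°.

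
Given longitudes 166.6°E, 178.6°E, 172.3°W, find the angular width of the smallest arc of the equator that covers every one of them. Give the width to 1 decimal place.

Sort the longitudes: -172.3°, +166.6°, +178.6°.
Eastward gaps between consecutive values (wrapping around): 338.9°, 12.0°, 9.1°.
Largest gap = 338.9° ⇒ minimal covering band is its complement: 360° − 338.9° = 21.1°.
Band runs from +166.6° eastward to -172.3°, crossing the antimeridian.

21.1°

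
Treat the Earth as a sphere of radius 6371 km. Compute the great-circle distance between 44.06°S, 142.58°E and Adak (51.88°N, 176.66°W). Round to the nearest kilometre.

11363 km

Δλ = -176.66 − 142.58 = -319.24°; wrapped into (−180°, 180°]: 40.76°.
Δφ = 51.88 − -44.06 = 95.94°.
a = sin²(Δφ/2) + cos φ₁ · cos φ₂ · sin²(Δλ/2) = 0.605542.
c = 2·atan2(√a, √(1−a)) = 1.78348 rad → d = 6371·c ≈ 11362.55 km.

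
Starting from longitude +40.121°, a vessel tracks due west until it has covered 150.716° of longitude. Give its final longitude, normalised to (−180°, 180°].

-110.595°

Start at +40.121°; shift −150.716° → -110.595°.
-110.595° already lies in (−180°, 180°].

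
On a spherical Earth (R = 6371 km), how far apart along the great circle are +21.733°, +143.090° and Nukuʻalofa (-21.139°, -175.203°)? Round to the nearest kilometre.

Δλ = -175.203 − 143.090 = -318.293°; wrapped into (−180°, 180°]: 41.707°.
Δφ = -21.139 − 21.733 = -42.872°.
a = sin²(Δφ/2) + cos φ₁ · cos φ₂ · sin²(Δλ/2) = 0.243355.
c = 2·atan2(√a, √(1−a)) = 1.03178 rad → d = 6371·c ≈ 6573.49 km.

6573 km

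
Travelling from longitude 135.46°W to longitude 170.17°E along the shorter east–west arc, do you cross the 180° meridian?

Yes

Naïve |170.17 − -135.46| = 305.63° > 180°, so the shorter arc goes the other way round — across 180°.
Signed shortest Δλ = ((170.17 − -135.46 + 180) mod 360) − 180 = -54.37°.
Going west by 54.37° from -135.46° passes through 180° before reaching +170.17°.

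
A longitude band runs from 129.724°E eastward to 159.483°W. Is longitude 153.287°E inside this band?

Band width going east from +129.724° to -159.483°: ((-159.483 − 129.724) mod 360) = 70.793°.
Offset of +153.287° east of the west edge: ((153.287 − 129.724) mod 360) = 23.563°.
23.563° ≤ 70.793° ⇒ inside.

Yes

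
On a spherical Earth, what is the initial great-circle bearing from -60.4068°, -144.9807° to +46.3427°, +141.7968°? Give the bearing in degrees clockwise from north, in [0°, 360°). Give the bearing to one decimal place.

Δλ = 141.7968 − -144.9807 = 286.7775°; wrapped into (−180°, 180°]: -73.2225°.
θ = atan2( sin Δλ · cos φ₂ , cos φ₁ · sin φ₂ − sin φ₁ · cos φ₂ · cos Δλ )
  = atan2(-0.66096, 0.53056) = -51.245° → normalised to [0°, 360°): 308.755°.

308.8°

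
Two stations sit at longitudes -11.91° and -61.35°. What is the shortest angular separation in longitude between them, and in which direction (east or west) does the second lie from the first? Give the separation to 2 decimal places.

Raw difference: -61.35 − -11.91 = -49.44°.
Normalise into (−180°, 180°]: -49.44° stays -49.44°.
Negative ⇒ the second point lies to the west; separation 49.44°.

49.44° west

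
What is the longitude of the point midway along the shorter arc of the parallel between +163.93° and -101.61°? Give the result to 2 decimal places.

Signed shortest Δλ from +163.93° to -101.61° is +94.46°.
Midpoint longitude = +163.93° + (+94.46°)/2 = +163.93° + 47.23° = +211.16°.
Normalise into (−180°, 180°]: -148.84°.
(The naïve average (+163.93 + -101.61)/2 = 31.16° is on the wrong side of the globe.)

-148.84°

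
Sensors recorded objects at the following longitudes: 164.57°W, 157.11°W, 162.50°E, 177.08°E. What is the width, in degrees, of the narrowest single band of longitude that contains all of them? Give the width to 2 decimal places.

Sort the longitudes: -164.57°, -157.11°, +162.50°, +177.08°.
Eastward gaps between consecutive values (wrapping around): 7.46°, 319.61°, 14.58°, 18.35°.
Largest gap = 319.61° ⇒ minimal covering band is its complement: 360° − 319.61° = 40.39°.
Band runs from +162.50° eastward to -157.11°, crossing the antimeridian.

40.39°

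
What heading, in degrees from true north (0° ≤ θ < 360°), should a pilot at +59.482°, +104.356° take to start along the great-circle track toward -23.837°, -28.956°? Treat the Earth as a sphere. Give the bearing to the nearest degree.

Δλ = -28.956 − 104.356 = -133.312°.
θ = atan2( sin Δλ · cos φ₂ , cos φ₁ · sin φ₂ − sin φ₁ · cos φ₂ · cos Δλ )
  = atan2(-0.66556, 0.33531) = -63.261° → normalised to [0°, 360°): 296.739°.

297°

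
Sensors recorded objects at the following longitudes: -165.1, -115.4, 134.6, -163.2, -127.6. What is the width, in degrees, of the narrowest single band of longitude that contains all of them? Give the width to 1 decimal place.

110.0°

Sort the longitudes: -165.1°, -163.2°, -127.6°, -115.4°, +134.6°.
Eastward gaps between consecutive values (wrapping around): 1.9°, 35.6°, 12.2°, 250.0°, 60.3°.
Largest gap = 250.0° ⇒ minimal covering band is its complement: 360° − 250.0° = 110.0°.
Band runs from +134.6° eastward to -115.4°, crossing the antimeridian.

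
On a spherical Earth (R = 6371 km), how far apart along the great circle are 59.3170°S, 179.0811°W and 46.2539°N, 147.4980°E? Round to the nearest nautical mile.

Δλ = 147.4980 − -179.0811 = 326.5791°; wrapped into (−180°, 180°]: -33.4209°.
Δφ = 46.2539 − -59.3170 = 105.5709°.
a = sin²(Δφ/2) + cos φ₁ · cos φ₂ · sin²(Δλ/2) = 0.663387.
c = 2·atan2(√a, √(1−a)) = 1.90369 rad → d = 6371·c ≈ 12128.38 km ≈ 6548.80 nmi.

6549 nmi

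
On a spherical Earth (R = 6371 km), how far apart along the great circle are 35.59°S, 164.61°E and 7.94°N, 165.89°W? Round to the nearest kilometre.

5742 km

Δλ = -165.89 − 164.61 = -330.50°; wrapped into (−180°, 180°]: 29.50°.
Δφ = 7.94 − -35.59 = 43.53°.
a = sin²(Δφ/2) + cos φ₁ · cos φ₂ · sin²(Δλ/2) = 0.189701.
c = 2·atan2(√a, √(1−a)) = 0.90129 rad → d = 6371·c ≈ 5742.13 km.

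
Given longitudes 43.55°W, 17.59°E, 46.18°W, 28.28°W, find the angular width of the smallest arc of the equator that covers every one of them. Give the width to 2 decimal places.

63.77°

Sort the longitudes: -46.18°, -43.55°, -28.28°, +17.59°.
Eastward gaps between consecutive values (wrapping around): 2.63°, 15.27°, 45.87°, 296.23°.
Largest gap = 296.23° ⇒ minimal covering band is its complement: 360° − 296.23° = 63.77°.
Band runs from -46.18° eastward to +17.59°.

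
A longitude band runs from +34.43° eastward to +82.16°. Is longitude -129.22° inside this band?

Band width going east from +34.43° to +82.16°: ((82.16 − 34.43) mod 360) = 47.73°.
Offset of -129.22° east of the west edge: ((-129.22 − 34.43) mod 360) = 196.35°.
196.35° > 47.73° ⇒ outside.

No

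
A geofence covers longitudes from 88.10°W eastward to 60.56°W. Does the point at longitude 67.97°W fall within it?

Yes

Band width going east from -88.10° to -60.56°: ((-60.56 − -88.10) mod 360) = 27.54°.
Offset of -67.97° east of the west edge: ((-67.97 − -88.10) mod 360) = 20.13°.
20.13° ≤ 27.54° ⇒ inside.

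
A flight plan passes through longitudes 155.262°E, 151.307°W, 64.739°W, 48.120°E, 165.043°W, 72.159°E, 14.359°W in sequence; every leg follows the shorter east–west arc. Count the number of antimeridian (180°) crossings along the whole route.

3

Leg 1: +155.262° → -151.307°, shortest Δλ = 53.431° (east) — crosses 180°.
Leg 2: -151.307° → -64.739°, shortest Δλ = 86.568° (east) — does not cross 180°.
Leg 3: -64.739° → +48.120°, shortest Δλ = 112.859° (east) — does not cross 180°.
Leg 4: +48.120° → -165.043°, shortest Δλ = 146.837° (east) — crosses 180°.
Leg 5: -165.043° → +72.159°, shortest Δλ = -122.798° (west) — crosses 180°.
Leg 6: +72.159° → -14.359°, shortest Δλ = -86.518° (west) — does not cross 180°.
Total crossings: 3.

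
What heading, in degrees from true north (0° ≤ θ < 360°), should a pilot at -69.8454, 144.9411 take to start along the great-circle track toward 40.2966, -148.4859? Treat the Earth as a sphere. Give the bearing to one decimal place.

54.1°

Δλ = -148.4859 − 144.9411 = -293.4270°; wrapped into (−180°, 180°]: 66.5730°.
θ = atan2( sin Δλ · cos φ₂ , cos φ₁ · sin φ₂ − sin φ₁ · cos φ₂ · cos Δλ )
  = atan2(0.69983, 0.50751) = 54.051° → normalised to [0°, 360°): 54.051°.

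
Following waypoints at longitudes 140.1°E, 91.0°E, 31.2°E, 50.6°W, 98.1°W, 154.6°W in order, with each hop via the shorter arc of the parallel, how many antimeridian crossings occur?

Leg 1: +140.1° → +91.0°, shortest Δλ = -49.1° (west) — does not cross 180°.
Leg 2: +91.0° → +31.2°, shortest Δλ = -59.8° (west) — does not cross 180°.
Leg 3: +31.2° → -50.6°, shortest Δλ = -81.8° (west) — does not cross 180°.
Leg 4: -50.6° → -98.1°, shortest Δλ = -47.5° (west) — does not cross 180°.
Leg 5: -98.1° → -154.6°, shortest Δλ = -56.5° (west) — does not cross 180°.
Total crossings: 0.

0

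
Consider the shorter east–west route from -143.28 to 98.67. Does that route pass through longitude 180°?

Naïve |98.67 − -143.28| = 241.95° > 180°, so the shorter arc goes the other way round — across 180°.
Signed shortest Δλ = ((98.67 − -143.28 + 180) mod 360) − 180 = -118.05°.
Going west by 118.05° from -143.28° passes through 180° before reaching +98.67°.

Yes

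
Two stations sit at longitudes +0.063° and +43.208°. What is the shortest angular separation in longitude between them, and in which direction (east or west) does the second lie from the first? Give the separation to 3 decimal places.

Raw difference: 43.208 − 0.063 = 43.145°.
Normalise into (−180°, 180°]: 43.145° stays 43.145°.
Positive ⇒ the second point lies to the east; separation 43.145°.

43.145° east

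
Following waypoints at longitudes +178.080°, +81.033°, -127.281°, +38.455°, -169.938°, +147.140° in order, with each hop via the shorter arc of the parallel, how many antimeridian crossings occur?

Leg 1: +178.080° → +81.033°, shortest Δλ = -97.047° (west) — does not cross 180°.
Leg 2: +81.033° → -127.281°, shortest Δλ = 151.686° (east) — crosses 180°.
Leg 3: -127.281° → +38.455°, shortest Δλ = 165.736° (east) — does not cross 180°.
Leg 4: +38.455° → -169.938°, shortest Δλ = 151.607° (east) — crosses 180°.
Leg 5: -169.938° → +147.140°, shortest Δλ = -42.922° (west) — crosses 180°.
Total crossings: 3.

3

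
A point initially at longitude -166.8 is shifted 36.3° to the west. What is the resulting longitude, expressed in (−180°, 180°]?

Start at -166.8°; shift −36.3° → -203.1°.
-203.1° lies outside (−180°, 180°]; add 360° → +156.9°.

+156.9°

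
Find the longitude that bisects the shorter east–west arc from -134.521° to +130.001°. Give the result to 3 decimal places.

+177.740°

Signed shortest Δλ from -134.521° to +130.001° is -95.478°.
Midpoint longitude = -134.521° + (-95.478°)/2 = -134.521° − 47.739° = -182.260°.
Normalise into (−180°, 180°]: +177.740°.
(The naïve average (-134.521 + +130.001)/2 = -2.26° is on the wrong side of the globe.)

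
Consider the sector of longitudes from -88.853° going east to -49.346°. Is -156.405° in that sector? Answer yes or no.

Band width going east from -88.853° to -49.346°: ((-49.346 − -88.853) mod 360) = 39.507°.
Offset of -156.405° east of the west edge: ((-156.405 − -88.853) mod 360) = 292.448°.
292.448° > 39.507° ⇒ outside.

No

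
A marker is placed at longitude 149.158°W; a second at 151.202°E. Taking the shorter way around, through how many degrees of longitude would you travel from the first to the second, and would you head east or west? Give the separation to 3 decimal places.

59.640° west

Raw difference: 151.202 − -149.158 = 300.36°.
Normalise into (−180°, 180°]: 300.36° − 360° = -59.64°.
Negative ⇒ the second point lies to the west; separation 59.640°.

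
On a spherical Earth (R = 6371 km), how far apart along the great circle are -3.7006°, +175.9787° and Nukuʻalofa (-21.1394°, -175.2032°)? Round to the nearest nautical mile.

1167 nmi

Δλ = -175.2032 − 175.9787 = -351.1819°; wrapped into (−180°, 180°]: 8.8181°.
Δφ = -21.1394 − -3.7006 = -17.4388°.
a = sin²(Δφ/2) + cos φ₁ · cos φ₂ · sin²(Δλ/2) = 0.028482.
c = 2·atan2(√a, √(1−a)) = 0.33916 rad → d = 6371·c ≈ 2160.76 km ≈ 1166.72 nmi.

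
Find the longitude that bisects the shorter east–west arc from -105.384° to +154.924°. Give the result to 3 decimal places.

Signed shortest Δλ from -105.384° to +154.924° is -99.692°.
Midpoint longitude = -105.384° + (-99.692°)/2 = -105.384° − 49.846° = -155.230°.
(The naïve average (-105.384 + +154.924)/2 = 24.77° is on the wrong side of the globe.)

-155.230°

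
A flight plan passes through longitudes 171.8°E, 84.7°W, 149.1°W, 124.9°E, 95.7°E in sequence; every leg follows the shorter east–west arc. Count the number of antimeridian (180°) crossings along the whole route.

Leg 1: +171.8° → -84.7°, shortest Δλ = 103.5° (east) — crosses 180°.
Leg 2: -84.7° → -149.1°, shortest Δλ = -64.4° (west) — does not cross 180°.
Leg 3: -149.1° → +124.9°, shortest Δλ = -86.0° (west) — crosses 180°.
Leg 4: +124.9° → +95.7°, shortest Δλ = -29.2° (west) — does not cross 180°.
Total crossings: 2.

2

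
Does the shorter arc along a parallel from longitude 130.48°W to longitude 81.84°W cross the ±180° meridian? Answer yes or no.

No

Signed shortest Δλ = ((-81.84 − -130.48 + 180) mod 360) − 180 = 48.64°.
Going east by 48.64° from -130.48° reaches -81.84° without touching 180°.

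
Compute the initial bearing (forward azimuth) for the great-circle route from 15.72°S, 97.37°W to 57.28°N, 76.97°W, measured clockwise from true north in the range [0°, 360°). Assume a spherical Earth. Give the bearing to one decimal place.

Δλ = -76.97 − -97.37 = 20.40°.
θ = atan2( sin Δλ · cos φ₂ , cos φ₁ · sin φ₂ − sin φ₁ · cos φ₂ · cos Δλ )
  = atan2(0.18842, 0.94712) = 11.251° → normalised to [0°, 360°): 11.251°.

11.3°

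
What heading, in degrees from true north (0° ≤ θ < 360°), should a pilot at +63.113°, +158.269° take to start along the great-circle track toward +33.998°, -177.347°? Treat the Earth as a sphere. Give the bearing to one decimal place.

Δλ = -177.347 − 158.269 = -335.616°; wrapped into (−180°, 180°]: 24.384°.
θ = atan2( sin Δλ · cos φ₂ , cos φ₁ · sin φ₂ − sin φ₁ · cos φ₂ · cos Δλ )
  = atan2(0.34228, -0.42061) = 140.862° → normalised to [0°, 360°): 140.862°.

140.9°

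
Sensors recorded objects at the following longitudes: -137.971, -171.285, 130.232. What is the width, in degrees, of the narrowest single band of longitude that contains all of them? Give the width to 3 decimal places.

Sort the longitudes: -171.285°, -137.971°, +130.232°.
Eastward gaps between consecutive values (wrapping around): 33.314°, 268.203°, 58.483°.
Largest gap = 268.203° ⇒ minimal covering band is its complement: 360° − 268.203° = 91.797°.
Band runs from +130.232° eastward to -137.971°, crossing the antimeridian.

91.797°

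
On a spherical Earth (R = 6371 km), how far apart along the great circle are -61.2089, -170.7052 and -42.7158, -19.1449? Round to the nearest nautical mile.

4415 nmi

Δλ = -19.1449 − -170.7052 = 151.5603°.
Δφ = -42.7158 − -61.2089 = 18.4931°.
a = sin²(Δφ/2) + cos φ₁ · cos φ₂ · sin²(Δλ/2) = 0.358325.
c = 2·atan2(√a, √(1−a)) = 1.28351 rad → d = 6371·c ≈ 8177.24 km ≈ 4415.36 nmi.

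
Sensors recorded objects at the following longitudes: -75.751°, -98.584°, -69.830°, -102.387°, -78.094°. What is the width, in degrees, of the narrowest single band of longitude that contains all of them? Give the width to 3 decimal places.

Sort the longitudes: -102.387°, -98.584°, -78.094°, -75.751°, -69.830°.
Eastward gaps between consecutive values (wrapping around): 3.803°, 20.490°, 2.343°, 5.921°, 327.443°.
Largest gap = 327.443° ⇒ minimal covering band is its complement: 360° − 327.443° = 32.557°.
Band runs from -102.387° eastward to -69.830°.

32.557°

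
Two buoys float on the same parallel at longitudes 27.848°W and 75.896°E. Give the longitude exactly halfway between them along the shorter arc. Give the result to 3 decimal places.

24.024°E

Signed shortest Δλ from -27.848° to +75.896° is +103.744°.
Midpoint longitude = -27.848° + (+103.744°)/2 = -27.848° + 51.872° = +24.024°.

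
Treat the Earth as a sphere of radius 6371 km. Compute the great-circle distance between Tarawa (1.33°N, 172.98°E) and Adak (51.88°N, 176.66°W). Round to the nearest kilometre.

5703 km

Δλ = -176.66 − 172.98 = -349.64°; wrapped into (−180°, 180°]: 10.36°.
Δφ = 51.88 − 1.33 = 50.55°.
a = sin²(Δφ/2) + cos φ₁ · cos φ₂ · sin²(Δλ/2) = 0.187328.
c = 2·atan2(√a, √(1−a)) = 0.89522 rad → d = 6371·c ≈ 5703.48 km.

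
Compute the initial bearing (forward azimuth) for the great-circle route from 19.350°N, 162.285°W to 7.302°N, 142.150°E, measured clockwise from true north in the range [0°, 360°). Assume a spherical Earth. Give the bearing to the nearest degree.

265°

Δλ = 142.150 − -162.285 = 304.435°; wrapped into (−180°, 180°]: -55.565°.
θ = atan2( sin Δλ · cos φ₂ , cos φ₁ · sin φ₂ − sin φ₁ · cos φ₂ · cos Δλ )
  = atan2(-0.81808, -0.06592) = -94.607° → normalised to [0°, 360°): 265.393°.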